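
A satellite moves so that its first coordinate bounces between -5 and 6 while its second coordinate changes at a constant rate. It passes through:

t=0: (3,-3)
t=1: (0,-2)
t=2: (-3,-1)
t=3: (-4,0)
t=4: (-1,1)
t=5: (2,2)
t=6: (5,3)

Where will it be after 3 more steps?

The first coordinate reflects between -5 and 6, moving 3 per step.
  step 7: 5 → 4
  step 8: 4 → 1
  step 9: 1 → -2
The second coordinate changes by +1 each step: at step 9 it is 6.

(-2,6)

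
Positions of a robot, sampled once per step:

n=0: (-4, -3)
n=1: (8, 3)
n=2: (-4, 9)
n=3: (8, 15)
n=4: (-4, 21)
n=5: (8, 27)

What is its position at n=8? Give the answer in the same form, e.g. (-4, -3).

First: cycles through -4, 8 every 2 steps. Step 8 lands at position 0 of the cycle → -4.
Second: linear, +6 per step → 45 at step 8.

(-4, 45)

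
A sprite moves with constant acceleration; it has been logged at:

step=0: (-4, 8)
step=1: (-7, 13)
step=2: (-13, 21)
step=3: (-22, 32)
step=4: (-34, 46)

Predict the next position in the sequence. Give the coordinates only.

(-49, 63)

Taking differences between consecutive positions: (-3, +5), (-6, +8), (-9, +11), (-12, +14). These grow by (-3, +3) each step.
step 5: (-34, 46) + (-15, +17) → (-49, 63)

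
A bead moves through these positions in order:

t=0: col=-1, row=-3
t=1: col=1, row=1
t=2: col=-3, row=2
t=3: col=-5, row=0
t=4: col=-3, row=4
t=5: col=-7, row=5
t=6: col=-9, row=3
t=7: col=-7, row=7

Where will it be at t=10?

col=-11, row=10

Step-to-step displacements: (+2, +4), (-4, +1), (-2, -2), (+2, +4), (-4, +1), (-2, -2), (+2, +4) — a repeating cycle of length 3.
step 8: apply (-4, +1) → col=-11, row=8
step 9: apply (-2, -2) → col=-13, row=6
step 10: apply (+2, +4) → col=-11, row=10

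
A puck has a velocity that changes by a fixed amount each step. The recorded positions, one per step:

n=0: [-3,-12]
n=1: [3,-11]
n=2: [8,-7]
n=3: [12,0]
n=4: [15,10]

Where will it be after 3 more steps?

[18,58]

Successive displacements: [+6,+1], [+5,+4], [+4,+7], [+3,+10] — each changes by [-1,+3].
step 5: [15,10] + [+2,+13] → [17,23]
step 6: [17,23] + [+1,+16] → [18,39]
step 7: [18,39] + [+0,+19] → [18,58]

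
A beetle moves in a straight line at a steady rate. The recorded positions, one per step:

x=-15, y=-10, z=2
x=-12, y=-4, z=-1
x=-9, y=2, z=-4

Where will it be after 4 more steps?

x=3, y=26, z=-16

Constant displacement of (+3,+6,-3) per step.
step 3: x=-9, y=2, z=-4 + (+3,+6,-3) → x=-6, y=8, z=-7
step 4: x=-6, y=8, z=-7 + (+3,+6,-3) → x=-3, y=14, z=-10
step 5: x=-3, y=14, z=-10 + (+3,+6,-3) → x=0, y=20, z=-13
step 6: x=0, y=20, z=-13 + (+3,+6,-3) → x=3, y=26, z=-16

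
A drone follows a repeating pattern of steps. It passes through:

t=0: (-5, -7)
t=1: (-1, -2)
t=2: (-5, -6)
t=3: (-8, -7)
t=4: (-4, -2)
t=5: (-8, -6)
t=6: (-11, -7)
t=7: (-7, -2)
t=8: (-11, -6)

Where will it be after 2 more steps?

The moves between consecutive positions are (+4, +5), (-4, -4), (-3, -1), (+4, +5), (-4, -4), (-3, -1), (+4, +5), (-4, -4); they repeat the 3-cycle [(+4, +5), (-4, -4), (-3, -1)].
step 9: apply (-3, -1) → (-14, -7)
step 10: apply (+4, +5) → (-10, -2)

(-10, -2)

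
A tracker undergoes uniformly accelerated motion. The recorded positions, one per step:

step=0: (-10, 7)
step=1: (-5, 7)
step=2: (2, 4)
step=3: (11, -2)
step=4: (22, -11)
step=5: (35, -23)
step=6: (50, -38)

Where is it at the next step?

First differences are (+5, +0), (+7, -3), (+9, -6), (+11, -9), (+13, -12), (+15, -15); their common second difference is (+2, -3) (constant acceleration).
step 7: (50, -38) + (+17, -18) → (67, -56)

(67, -56)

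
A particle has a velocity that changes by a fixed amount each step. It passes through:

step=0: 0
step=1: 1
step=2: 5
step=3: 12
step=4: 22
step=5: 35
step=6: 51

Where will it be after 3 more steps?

Successive displacements: +1, +4, +7, +10, +13, +16 — each changes by +3.
step 7: 51 + 19 → 70
step 8: 70 + 22 → 92
step 9: 92 + 25 → 117

117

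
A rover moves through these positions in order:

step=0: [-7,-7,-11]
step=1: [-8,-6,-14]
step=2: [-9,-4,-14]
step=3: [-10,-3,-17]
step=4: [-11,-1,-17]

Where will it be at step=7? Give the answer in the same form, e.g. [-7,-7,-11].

[-14,3,-23]

The moves between consecutive positions are [-1,+1,-3], [-1,+2,+0], [-1,+1,-3], [-1,+2,+0]; they repeat the 2-cycle [[-1,+1,-3], [-1,+2,+0]].
step 5: apply [-1,+1,-3] → [-12,0,-20]
step 6: apply [-1,+2,+0] → [-13,2,-20]
step 7: apply [-1,+1,-3] → [-14,3,-23]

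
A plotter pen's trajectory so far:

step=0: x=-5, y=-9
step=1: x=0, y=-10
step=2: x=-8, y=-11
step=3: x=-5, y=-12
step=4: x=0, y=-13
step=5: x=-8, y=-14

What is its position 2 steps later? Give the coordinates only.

X: cycles through -5, 0, -8 every 3 steps. Step 7 lands at position 1 of the cycle → 0.
Y: linear, -1 per step → -16 at step 7.

x=0, y=-16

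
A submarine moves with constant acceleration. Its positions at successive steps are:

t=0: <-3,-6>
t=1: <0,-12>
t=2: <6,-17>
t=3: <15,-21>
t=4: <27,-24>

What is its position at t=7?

Taking differences between consecutive positions: <+3,-6>, <+6,-5>, <+9,-4>, <+12,-3>. These grow by <+3,+1> each step.
step 5: <27,-24> + <+15,-2> → <42,-26>
step 6: <42,-26> + <+18,-1> → <60,-27>
step 7: <60,-27> + <+21,+0> → <81,-27>

<81,-27>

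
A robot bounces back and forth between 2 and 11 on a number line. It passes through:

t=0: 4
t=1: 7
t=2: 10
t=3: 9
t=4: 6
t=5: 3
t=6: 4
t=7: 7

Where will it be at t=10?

The value reflects between 2 and 11, moving 3 per step.
  step 8: 7 → 10
  step 9: 10 → 9
  step 10: 9 → 6

6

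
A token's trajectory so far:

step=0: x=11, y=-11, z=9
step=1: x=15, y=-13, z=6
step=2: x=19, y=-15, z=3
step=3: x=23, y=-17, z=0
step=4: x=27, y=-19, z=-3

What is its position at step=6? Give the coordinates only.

x=35, y=-23, z=-9

Constant displacement of (+4,-2,-3) per step.
step 5: x=27, y=-19, z=-3 + (+4,-2,-3) → x=31, y=-21, z=-6
step 6: x=31, y=-21, z=-6 + (+4,-2,-3) → x=35, y=-23, z=-9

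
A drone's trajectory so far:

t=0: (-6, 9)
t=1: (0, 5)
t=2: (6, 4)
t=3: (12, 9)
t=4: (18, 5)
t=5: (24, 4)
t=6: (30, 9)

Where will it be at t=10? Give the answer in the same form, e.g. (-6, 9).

(54, 5)

First: linear, +6 per step → 54 at step 10.
Second: cycles through 9, 5, 4 every 3 steps. Step 10 lands at position 1 of the cycle → 5.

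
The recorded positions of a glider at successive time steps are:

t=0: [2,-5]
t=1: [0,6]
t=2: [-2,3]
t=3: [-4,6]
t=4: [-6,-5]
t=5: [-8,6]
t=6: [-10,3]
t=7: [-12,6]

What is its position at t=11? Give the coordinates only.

First: linear, -2 per step → -20 at step 11.
Second: cycles through -5, 6, 3, 6 every 4 steps. Step 11 lands at position 3 of the cycle → 6.

[-20,6]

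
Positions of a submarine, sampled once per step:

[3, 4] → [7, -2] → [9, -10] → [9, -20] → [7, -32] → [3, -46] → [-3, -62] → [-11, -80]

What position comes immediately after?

Successive displacements: [+4, -6], [+2, -8], [+0, -10], [-2, -12], [-4, -14], [-6, -16], [-8, -18] — each changes by [-2, -2].
step 8: [-11, -80] + [-10, -20] → [-21, -100]

[-21, -100]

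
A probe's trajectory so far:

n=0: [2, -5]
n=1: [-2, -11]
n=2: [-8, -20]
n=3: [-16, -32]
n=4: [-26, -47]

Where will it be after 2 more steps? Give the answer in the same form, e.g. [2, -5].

Successive displacements: [-4, -6], [-6, -9], [-8, -12], [-10, -15] — each changes by [-2, -3].
step 5: [-26, -47] + [-12, -18] → [-38, -65]
step 6: [-38, -65] + [-14, -21] → [-52, -86]

[-52, -86]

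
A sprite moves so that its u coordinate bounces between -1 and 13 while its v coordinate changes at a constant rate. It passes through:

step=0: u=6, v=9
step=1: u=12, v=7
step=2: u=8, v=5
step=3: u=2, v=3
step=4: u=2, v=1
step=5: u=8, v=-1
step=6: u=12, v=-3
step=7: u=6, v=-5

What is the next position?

The u coordinate reflects between -1 and 13, moving 6 per step.
  step 8: 6 → 0
The v coordinate changes by -2 each step: at step 8 it is -7.

u=0, v=-7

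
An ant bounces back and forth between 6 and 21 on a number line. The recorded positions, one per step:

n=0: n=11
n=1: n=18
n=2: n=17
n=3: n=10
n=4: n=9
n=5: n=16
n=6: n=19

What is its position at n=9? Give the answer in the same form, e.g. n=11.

The value reflects between 6 and 21, moving 7 per step.
  step 7: 19 → 12
  step 8: 12 → 7
  step 9: 7 → 14

n=14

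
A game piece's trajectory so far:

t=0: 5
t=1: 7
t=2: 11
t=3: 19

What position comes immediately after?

35

Step-to-step displacements: +2, +4, +8; each is 2× the previous.
step 4: 19 + 16 → 35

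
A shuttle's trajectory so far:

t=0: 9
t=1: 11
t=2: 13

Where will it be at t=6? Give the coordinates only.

Each step adds +2 to the position.
step 3: 13 + 2 → 15
step 4: 15 + 2 → 17
step 5: 17 + 2 → 19
step 6: 19 + 2 → 21

21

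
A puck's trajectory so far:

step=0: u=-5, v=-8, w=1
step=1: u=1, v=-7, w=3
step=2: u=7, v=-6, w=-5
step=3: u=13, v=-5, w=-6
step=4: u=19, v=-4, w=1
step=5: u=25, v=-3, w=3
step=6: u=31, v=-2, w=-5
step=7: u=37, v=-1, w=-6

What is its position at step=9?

The u coordinate changes by +6 each step, so at step 9 it is -5 + 9·(6) = 49.
The v coordinate changes by +1 each step, so at step 9 it is -8 + 9·(1) = 1.
The w coordinate repeats the cycle [1, 3, -5, -6] with period 4; step 9 mod 4 = 1, giving 3.

u=49, v=1, w=3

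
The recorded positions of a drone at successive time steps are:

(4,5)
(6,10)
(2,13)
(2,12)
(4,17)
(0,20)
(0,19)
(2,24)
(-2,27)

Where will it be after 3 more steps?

(-4,34)

Step-to-step displacements: (+2,+5), (-4,+3), (+0,-1), (+2,+5), (-4,+3), (+0,-1), (+2,+5), (-4,+3) — a repeating cycle of length 3.
step 9: apply (+0,-1) → (-2,26)
step 10: apply (+2,+5) → (0,31)
step 11: apply (-4,+3) → (-4,34)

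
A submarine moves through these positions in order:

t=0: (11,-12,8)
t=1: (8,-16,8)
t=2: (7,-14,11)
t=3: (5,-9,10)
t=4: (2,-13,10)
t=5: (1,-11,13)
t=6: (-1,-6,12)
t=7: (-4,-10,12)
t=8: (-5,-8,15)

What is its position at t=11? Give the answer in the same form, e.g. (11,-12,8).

The moves between consecutive positions are (-3,-4,+0), (-1,+2,+3), (-2,+5,-1), (-3,-4,+0), (-1,+2,+3), (-2,+5,-1), (-3,-4,+0), (-1,+2,+3); they repeat the 3-cycle [(-3,-4,+0), (-1,+2,+3), (-2,+5,-1)].
step 9: apply (-2,+5,-1) → (-7,-3,14)
step 10: apply (-3,-4,+0) → (-10,-7,14)
step 11: apply (-1,+2,+3) → (-11,-5,17)

(-11,-5,17)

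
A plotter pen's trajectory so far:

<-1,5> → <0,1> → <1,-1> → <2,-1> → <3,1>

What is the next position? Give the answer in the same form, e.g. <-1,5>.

Taking differences between consecutive positions: <+1,-4>, <+1,-2>, <+1,+0>, <+1,+2>. These grow by <+0,+2> each step.
step 5: <3,1> + <+1,+4> → <4,5>

<4,5>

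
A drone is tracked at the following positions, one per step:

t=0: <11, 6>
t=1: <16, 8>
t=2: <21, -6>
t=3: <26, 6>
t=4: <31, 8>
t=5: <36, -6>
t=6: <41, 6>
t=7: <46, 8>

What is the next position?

First: linear, +5 per step → 51 at step 8.
Second: cycles through 6, 8, -6 every 3 steps. Step 8 lands at position 2 of the cycle → -6.

<51, -6>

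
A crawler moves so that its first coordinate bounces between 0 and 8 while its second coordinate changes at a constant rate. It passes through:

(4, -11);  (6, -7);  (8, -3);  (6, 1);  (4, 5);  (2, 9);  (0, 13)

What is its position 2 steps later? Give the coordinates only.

The first coordinate travels 2 per step and bounces off the walls at 0 and 8.
  step 7: 0 → 2
  step 8: 2 → 4
The second coordinate changes by +4 each step: at step 8 it is 21.

(4, 21)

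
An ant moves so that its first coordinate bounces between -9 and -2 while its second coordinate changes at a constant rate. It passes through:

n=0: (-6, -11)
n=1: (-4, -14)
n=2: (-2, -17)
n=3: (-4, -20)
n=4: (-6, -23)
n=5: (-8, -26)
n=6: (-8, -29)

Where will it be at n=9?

The first coordinate reflects between -9 and -2, moving 2 per step.
  step 7: -8 → -6
  step 8: -6 → -4
  step 9: -4 → -2
The second coordinate changes by -3 each step: at step 9 it is -38.

(-2, -38)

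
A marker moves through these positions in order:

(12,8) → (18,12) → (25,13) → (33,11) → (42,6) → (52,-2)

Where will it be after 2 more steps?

Successive displacements: (+6,+4), (+7,+1), (+8,-2), (+9,-5), (+10,-8) — each changes by (+1,-3).
step 6: (52,-2) + (+11,-11) → (63,-13)
step 7: (63,-13) + (+12,-14) → (75,-27)

(75,-27)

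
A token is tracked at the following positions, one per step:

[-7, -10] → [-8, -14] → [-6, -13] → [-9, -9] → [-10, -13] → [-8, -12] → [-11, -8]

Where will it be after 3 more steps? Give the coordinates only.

Differencing gives [-1, -4], [+2, +1], [-3, +4], [-1, -4], [+2, +1], [-3, +4]. This is the pattern [-1, -4], [+2, +1], [-3, +4] repeated.
step 7: apply [-1, -4] → [-12, -12]
step 8: apply [+2, +1] → [-10, -11]
step 9: apply [-3, +4] → [-13, -7]

[-13, -7]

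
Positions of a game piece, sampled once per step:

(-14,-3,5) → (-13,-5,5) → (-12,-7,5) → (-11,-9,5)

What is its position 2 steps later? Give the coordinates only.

(-9,-13,5)

Constant displacement of (+1,-2,+0) per step.
step 4: (-11,-9,5) + (+1,-2,+0) → (-10,-11,5)
step 5: (-10,-11,5) + (+1,-2,+0) → (-9,-13,5)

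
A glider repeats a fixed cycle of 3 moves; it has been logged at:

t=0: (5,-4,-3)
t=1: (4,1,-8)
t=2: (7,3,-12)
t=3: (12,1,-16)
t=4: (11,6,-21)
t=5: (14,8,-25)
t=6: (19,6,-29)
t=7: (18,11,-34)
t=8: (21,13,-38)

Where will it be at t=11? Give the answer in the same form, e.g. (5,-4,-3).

The moves between consecutive positions are (-1,+5,-5), (+3,+2,-4), (+5,-2,-4), (-1,+5,-5), (+3,+2,-4), (+5,-2,-4), (-1,+5,-5), (+3,+2,-4); they repeat the 3-cycle [(-1,+5,-5), (+3,+2,-4), (+5,-2,-4)].
step 9: apply (+5,-2,-4) → (26,11,-42)
step 10: apply (-1,+5,-5) → (25,16,-47)
step 11: apply (+3,+2,-4) → (28,18,-51)

(28,18,-51)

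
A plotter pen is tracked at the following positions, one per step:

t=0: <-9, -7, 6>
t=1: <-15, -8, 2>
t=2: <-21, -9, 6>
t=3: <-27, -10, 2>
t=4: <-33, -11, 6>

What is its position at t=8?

First: linear, -6 per step → -57 at step 8.
Second: linear, -1 per step → -15 at step 8.
Third: cycles through 6, 2 every 2 steps. Step 8 lands at position 0 of the cycle → 6.

<-57, -15, 6>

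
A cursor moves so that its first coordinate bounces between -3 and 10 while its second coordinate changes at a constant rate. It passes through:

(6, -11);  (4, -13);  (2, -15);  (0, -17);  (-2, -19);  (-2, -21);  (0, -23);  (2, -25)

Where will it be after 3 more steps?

(8, -31)

The first coordinate travels 2 per step and bounces off the walls at -3 and 10.
  step 8: 2 → 4
  step 9: 4 → 6
  step 10: 6 → 8
The second coordinate changes by -2 each step: at step 10 it is -31.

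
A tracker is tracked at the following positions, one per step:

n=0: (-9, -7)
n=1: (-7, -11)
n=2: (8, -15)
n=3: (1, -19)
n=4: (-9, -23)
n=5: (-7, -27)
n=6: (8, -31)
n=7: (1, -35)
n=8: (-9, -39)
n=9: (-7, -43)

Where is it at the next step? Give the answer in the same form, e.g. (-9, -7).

The first coordinate repeats the cycle [-9, -7, 8, 1] with period 4; step 10 mod 4 = 2, giving 8.
The second coordinate changes by -4 each step, so at step 10 it is -7 + 10·(-4) = -47.

(8, -47)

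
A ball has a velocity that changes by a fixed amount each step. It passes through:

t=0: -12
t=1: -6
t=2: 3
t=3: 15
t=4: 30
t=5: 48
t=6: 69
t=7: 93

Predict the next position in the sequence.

120

Taking differences between consecutive positions: +6, +9, +12, +15, +18, +21, +24. These grow by +3 each step.
step 8: 93 + 27 → 120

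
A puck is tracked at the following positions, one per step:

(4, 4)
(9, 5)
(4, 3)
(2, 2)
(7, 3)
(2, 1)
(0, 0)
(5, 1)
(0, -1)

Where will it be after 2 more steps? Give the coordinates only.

(3, -1)

Differencing gives (+5, +1), (-5, -2), (-2, -1), (+5, +1), (-5, -2), (-2, -1), (+5, +1), (-5, -2). This is the pattern (+5, +1), (-5, -2), (-2, -1) repeated.
step 9: apply (-2, -1) → (-2, -2)
step 10: apply (+5, +1) → (3, -1)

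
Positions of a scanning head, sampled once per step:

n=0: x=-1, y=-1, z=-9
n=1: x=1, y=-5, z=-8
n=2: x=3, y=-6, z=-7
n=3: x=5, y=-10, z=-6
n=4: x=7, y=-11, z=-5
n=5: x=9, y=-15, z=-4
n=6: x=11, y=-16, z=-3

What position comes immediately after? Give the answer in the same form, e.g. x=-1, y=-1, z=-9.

x=13, y=-20, z=-2

Step-to-step displacements: (+2, -4, +1), (+2, -1, +1), (+2, -4, +1), (+2, -1, +1), (+2, -4, +1), (+2, -1, +1) — a repeating cycle of length 2.
step 7: apply (+2, -4, +1) → x=13, y=-20, z=-2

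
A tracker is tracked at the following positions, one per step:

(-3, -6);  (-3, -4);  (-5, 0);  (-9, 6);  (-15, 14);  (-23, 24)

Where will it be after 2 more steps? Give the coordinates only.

First differences are (+0, +2), (-2, +4), (-4, +6), (-6, +8), (-8, +10); their common second difference is (-2, +2) (constant acceleration).
step 6: (-23, 24) + (-10, +12) → (-33, 36)
step 7: (-33, 36) + (-12, +14) → (-45, 50)

(-45, 50)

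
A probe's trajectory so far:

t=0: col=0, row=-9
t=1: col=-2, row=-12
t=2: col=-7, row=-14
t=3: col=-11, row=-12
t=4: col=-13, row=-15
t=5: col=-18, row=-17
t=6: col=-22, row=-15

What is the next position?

col=-24, row=-18

Differencing gives (-2, -3), (-5, -2), (-4, +2), (-2, -3), (-5, -2), (-4, +2). This is the pattern (-2, -3), (-5, -2), (-4, +2) repeated.
step 7: apply (-2, -3) → col=-24, row=-18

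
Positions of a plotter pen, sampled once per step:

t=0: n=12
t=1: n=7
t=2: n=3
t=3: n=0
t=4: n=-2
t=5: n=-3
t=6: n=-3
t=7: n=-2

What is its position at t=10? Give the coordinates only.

n=7

First differences are -5, -4, -3, -2, -1, +0, +1; their common second difference is +1 (constant acceleration).
step 8: -2 + 2 → n=0
step 9: 0 + 3 → n=3
step 10: 3 + 4 → n=7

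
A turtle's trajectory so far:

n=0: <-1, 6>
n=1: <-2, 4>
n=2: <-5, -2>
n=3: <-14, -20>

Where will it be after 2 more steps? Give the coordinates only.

Consecutive displacements <-1, -2>, <-3, -6>, <-9, -18> scale by a factor of 3 each step.
step 4: <-14, -20> + <-27, -54> → <-41, -74>
step 5: <-41, -74> + <-81, -162> → <-122, -236>

<-122, -236>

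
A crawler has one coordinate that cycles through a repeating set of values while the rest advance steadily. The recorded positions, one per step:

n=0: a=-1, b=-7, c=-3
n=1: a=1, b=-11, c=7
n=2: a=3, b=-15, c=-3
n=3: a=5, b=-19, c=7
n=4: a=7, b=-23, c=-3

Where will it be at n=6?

a=11, b=-31, c=-3

A: linear, +2 per step → 11 at step 6.
B: linear, -4 per step → -31 at step 6.
C: cycles through -3, 7 every 2 steps. Step 6 lands at position 0 of the cycle → -3.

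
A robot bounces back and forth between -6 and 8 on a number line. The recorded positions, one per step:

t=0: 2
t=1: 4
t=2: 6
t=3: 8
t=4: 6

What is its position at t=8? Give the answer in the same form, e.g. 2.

-2

The value travels 2 per step and bounces off the walls at -6 and 8.
  step 5: 6 → 4
  step 6: 4 → 2
  step 7: 2 → 0
  step 8: 0 → -2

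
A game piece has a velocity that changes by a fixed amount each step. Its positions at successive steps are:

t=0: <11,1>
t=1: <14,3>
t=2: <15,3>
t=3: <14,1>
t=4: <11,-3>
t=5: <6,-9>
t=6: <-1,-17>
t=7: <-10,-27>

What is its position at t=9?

First differences are <+3,+2>, <+1,+0>, <-1,-2>, <-3,-4>, <-5,-6>, <-7,-8>, <-9,-10>; their common second difference is <-2,-2> (constant acceleration).
step 8: <-10,-27> + <-11,-12> → <-21,-39>
step 9: <-21,-39> + <-13,-14> → <-34,-53>

<-34,-53>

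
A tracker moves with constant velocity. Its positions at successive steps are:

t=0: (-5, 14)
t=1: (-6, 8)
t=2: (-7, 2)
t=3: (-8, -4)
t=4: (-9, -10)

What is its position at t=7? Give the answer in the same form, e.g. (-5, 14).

(-12, -28)

The position changes by (-1, -6) every step.
step 5: (-9, -10) + (-1, -6) → (-10, -16)
step 6: (-10, -16) + (-1, -6) → (-11, -22)
step 7: (-11, -22) + (-1, -6) → (-12, -28)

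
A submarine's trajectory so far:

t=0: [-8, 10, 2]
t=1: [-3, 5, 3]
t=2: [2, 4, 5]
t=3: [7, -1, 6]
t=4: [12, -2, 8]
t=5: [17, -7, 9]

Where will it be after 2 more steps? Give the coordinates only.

Step-to-step displacements: [+5, -5, +1], [+5, -1, +2], [+5, -5, +1], [+5, -1, +2], [+5, -5, +1] — a repeating cycle of length 2.
step 6: apply [+5, -1, +2] → [22, -8, 11]
step 7: apply [+5, -5, +1] → [27, -13, 12]

[27, -13, 12]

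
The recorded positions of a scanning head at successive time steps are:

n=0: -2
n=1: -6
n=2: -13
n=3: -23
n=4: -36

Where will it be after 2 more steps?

-71

Taking differences between consecutive positions: -4, -7, -10, -13. These grow by -3 each step.
step 5: -36 − 16 → -52
step 6: -52 − 19 → -71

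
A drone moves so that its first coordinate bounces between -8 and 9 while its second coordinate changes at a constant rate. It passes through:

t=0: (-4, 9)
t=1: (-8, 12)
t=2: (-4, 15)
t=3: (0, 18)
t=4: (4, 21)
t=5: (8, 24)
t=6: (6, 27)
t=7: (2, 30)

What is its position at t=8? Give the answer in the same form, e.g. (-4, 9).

(-2, 33)

The first coordinate reflects between -8 and 9, moving 4 per step.
  step 8: 2 → -2
The second coordinate changes by +3 each step: at step 8 it is 33.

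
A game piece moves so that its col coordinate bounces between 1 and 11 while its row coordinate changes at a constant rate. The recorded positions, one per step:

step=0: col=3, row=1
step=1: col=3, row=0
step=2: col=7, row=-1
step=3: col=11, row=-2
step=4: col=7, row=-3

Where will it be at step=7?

The col coordinate travels 4 per step and bounces off the walls at 1 and 11.
  step 5: 7 → 3
  step 6: 3 → 3
  step 7: 3 → 7
The row coordinate changes by -1 each step: at step 7 it is -6.

col=7, row=-6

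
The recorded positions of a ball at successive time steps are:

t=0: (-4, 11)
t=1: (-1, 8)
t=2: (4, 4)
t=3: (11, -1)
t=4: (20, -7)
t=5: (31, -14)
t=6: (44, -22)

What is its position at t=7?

(59, -31)

First differences are (+3, -3), (+5, -4), (+7, -5), (+9, -6), (+11, -7), (+13, -8); their common second difference is (+2, -1) (constant acceleration).
step 7: (44, -22) + (+15, -9) → (59, -31)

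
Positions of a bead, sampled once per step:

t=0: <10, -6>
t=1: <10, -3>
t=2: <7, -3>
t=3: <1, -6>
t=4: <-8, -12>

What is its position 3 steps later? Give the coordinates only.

<-53, -48>

First differences are <+0, +3>, <-3, +0>, <-6, -3>, <-9, -6>; their common second difference is <-3, -3> (constant acceleration).
step 5: <-8, -12> + <-12, -9> → <-20, -21>
step 6: <-20, -21> + <-15, -12> → <-35, -33>
step 7: <-35, -33> + <-18, -15> → <-53, -48>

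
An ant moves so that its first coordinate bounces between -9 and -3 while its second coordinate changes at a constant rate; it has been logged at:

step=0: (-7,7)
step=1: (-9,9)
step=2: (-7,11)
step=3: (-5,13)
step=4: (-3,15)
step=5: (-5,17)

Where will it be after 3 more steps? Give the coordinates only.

(-7,23)

The first coordinate reflects between -9 and -3, moving 2 per step.
  step 6: -5 → -7
  step 7: -7 → -9
  step 8: -9 → -7
The second coordinate changes by +2 each step: at step 8 it is 23.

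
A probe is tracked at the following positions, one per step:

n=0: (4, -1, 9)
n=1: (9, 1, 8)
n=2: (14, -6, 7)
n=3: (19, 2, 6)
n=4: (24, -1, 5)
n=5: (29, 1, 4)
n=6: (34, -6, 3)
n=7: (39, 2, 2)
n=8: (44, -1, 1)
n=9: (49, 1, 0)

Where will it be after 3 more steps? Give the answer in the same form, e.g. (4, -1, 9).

First: linear, +5 per step → 64 at step 12.
Second: cycles through -1, 1, -6, 2 every 4 steps. Step 12 lands at position 0 of the cycle → -1.
Third: linear, -1 per step → -3 at step 12.

(64, -1, -3)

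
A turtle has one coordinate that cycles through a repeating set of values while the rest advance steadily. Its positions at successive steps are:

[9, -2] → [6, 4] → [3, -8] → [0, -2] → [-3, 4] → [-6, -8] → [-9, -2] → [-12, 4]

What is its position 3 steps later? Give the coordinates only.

First: linear, -3 per step → -21 at step 10.
Second: cycles through -2, 4, -8 every 3 steps. Step 10 lands at position 1 of the cycle → 4.

[-21, 4]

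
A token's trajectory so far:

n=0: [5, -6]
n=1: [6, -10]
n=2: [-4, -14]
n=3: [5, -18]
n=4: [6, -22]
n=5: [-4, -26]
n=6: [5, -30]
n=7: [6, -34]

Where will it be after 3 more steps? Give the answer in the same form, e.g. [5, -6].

The first coordinate repeats the cycle [5, 6, -4] with period 3; step 10 mod 3 = 1, giving 6.
The second coordinate changes by -4 each step, so at step 10 it is -6 + 10·(-4) = -46.

[6, -46]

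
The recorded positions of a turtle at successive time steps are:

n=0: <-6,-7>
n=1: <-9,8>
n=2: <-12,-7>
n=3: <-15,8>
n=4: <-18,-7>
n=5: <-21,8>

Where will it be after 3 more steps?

The first coordinate changes by -3 each step, so at step 8 it is -6 + 8·(-3) = -30.
The second coordinate repeats the cycle [-7, 8] with period 2; step 8 mod 2 = 0, giving -7.

<-30,-7>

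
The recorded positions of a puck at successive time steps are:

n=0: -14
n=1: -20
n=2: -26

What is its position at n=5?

-44

Constant displacement of -6 per step.
step 3: -26 − 6 → -32
step 4: -32 − 6 → -38
step 5: -38 − 6 → -44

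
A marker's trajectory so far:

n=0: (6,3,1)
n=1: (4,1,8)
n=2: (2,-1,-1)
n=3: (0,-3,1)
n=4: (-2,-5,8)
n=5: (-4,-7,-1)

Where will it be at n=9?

The first coordinate changes by -2 each step, so at step 9 it is 6 + 9·(-2) = -12.
The second coordinate changes by -2 each step, so at step 9 it is 3 + 9·(-2) = -15.
The third coordinate repeats the cycle [1, 8, -1] with period 3; step 9 mod 3 = 0, giving 1.

(-12,-15,1)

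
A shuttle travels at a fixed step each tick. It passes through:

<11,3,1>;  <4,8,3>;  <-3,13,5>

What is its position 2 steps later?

Constant displacement of <-7,+5,+2> per step.
step 3: <-3,13,5> + <-7,+5,+2> → <-10,18,7>
step 4: <-10,18,7> + <-7,+5,+2> → <-17,23,9>

<-17,23,9>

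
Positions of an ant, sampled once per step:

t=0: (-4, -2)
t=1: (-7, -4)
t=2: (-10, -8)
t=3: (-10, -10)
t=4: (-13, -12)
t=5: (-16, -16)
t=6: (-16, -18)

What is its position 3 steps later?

(-22, -26)

Step-to-step displacements: (-3, -2), (-3, -4), (+0, -2), (-3, -2), (-3, -4), (+0, -2) — a repeating cycle of length 3.
step 7: apply (-3, -2) → (-19, -20)
step 8: apply (-3, -4) → (-22, -24)
step 9: apply (+0, -2) → (-22, -26)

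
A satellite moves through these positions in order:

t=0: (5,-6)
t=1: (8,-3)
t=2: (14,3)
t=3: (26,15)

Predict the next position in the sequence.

Step-to-step displacements: (+3,+3), (+6,+6), (+12,+12); each is 2× the previous.
step 4: (26,15) + (+24,+24) → (50,39)

(50,39)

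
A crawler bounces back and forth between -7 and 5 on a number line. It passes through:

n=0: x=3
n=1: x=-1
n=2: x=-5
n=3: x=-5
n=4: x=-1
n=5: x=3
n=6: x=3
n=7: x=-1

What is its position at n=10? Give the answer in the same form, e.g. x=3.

The value travels 4 per step and bounces off the walls at -7 and 5.
  step 8: -1 → -5
  step 9: -5 → -5
  step 10: -5 → -1

x=-1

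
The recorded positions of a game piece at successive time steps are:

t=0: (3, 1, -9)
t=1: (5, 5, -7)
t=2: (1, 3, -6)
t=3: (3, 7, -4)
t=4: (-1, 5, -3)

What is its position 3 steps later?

The moves between consecutive positions are (+2, +4, +2), (-4, -2, +1), (+2, +4, +2), (-4, -2, +1); they repeat the 2-cycle [(+2, +4, +2), (-4, -2, +1)].
step 5: apply (+2, +4, +2) → (1, 9, -1)
step 6: apply (-4, -2, +1) → (-3, 7, 0)
step 7: apply (+2, +4, +2) → (-1, 11, 2)

(-1, 11, 2)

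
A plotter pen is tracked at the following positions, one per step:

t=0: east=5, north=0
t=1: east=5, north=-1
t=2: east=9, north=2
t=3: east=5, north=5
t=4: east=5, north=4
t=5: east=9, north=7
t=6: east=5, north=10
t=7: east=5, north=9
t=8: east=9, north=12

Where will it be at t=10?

east=5, north=14

The moves between consecutive positions are (+0, -1), (+4, +3), (-4, +3), (+0, -1), (+4, +3), (-4, +3), (+0, -1), (+4, +3); they repeat the 3-cycle [(+0, -1), (+4, +3), (-4, +3)].
step 9: apply (-4, +3) → east=5, north=15
step 10: apply (+0, -1) → east=5, north=14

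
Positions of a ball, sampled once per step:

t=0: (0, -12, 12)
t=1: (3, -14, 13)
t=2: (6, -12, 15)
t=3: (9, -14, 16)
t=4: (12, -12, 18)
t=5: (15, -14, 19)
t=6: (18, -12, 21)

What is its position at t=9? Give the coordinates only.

(27, -14, 25)

Differencing gives (+3, -2, +1), (+3, +2, +2), (+3, -2, +1), (+3, +2, +2), (+3, -2, +1), (+3, +2, +2). This is the pattern (+3, -2, +1), (+3, +2, +2) repeated.
step 7: apply (+3, -2, +1) → (21, -14, 22)
step 8: apply (+3, +2, +2) → (24, -12, 24)
step 9: apply (+3, -2, +1) → (27, -14, 25)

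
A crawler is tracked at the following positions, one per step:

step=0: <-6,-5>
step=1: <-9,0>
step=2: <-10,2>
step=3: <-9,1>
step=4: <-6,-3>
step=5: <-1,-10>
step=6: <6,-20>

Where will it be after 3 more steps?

<39,-68>

First differences are <-3,+5>, <-1,+2>, <+1,-1>, <+3,-4>, <+5,-7>, <+7,-10>; their common second difference is <+2,-3> (constant acceleration).
step 7: <6,-20> + <+9,-13> → <15,-33>
step 8: <15,-33> + <+11,-16> → <26,-49>
step 9: <26,-49> + <+13,-19> → <39,-68>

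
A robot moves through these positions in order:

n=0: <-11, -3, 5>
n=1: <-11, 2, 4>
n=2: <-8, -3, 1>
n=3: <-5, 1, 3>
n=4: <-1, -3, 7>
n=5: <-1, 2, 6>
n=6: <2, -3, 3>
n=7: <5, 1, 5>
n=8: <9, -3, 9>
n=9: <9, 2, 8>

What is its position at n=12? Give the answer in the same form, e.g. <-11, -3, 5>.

The moves between consecutive positions are <+0, +5, -1>, <+3, -5, -3>, <+3, +4, +2>, <+4, -4, +4>, <+0, +5, -1>, <+3, -5, -3>, <+3, +4, +2>, <+4, -4, +4>, <+0, +5, -1>; they repeat the 4-cycle [<+0, +5, -1>, <+3, -5, -3>, <+3, +4, +2>, <+4, -4, +4>].
step 10: apply <+3, -5, -3> → <12, -3, 5>
step 11: apply <+3, +4, +2> → <15, 1, 7>
step 12: apply <+4, -4, +4> → <19, -3, 11>

<19, -3, 11>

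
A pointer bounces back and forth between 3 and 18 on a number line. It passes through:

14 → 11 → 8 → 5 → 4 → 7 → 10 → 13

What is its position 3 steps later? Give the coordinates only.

The value travels 3 per step and bounces off the walls at 3 and 18.
  step 8: 13 → 16
  step 9: 16 → 17
  step 10: 17 → 14

14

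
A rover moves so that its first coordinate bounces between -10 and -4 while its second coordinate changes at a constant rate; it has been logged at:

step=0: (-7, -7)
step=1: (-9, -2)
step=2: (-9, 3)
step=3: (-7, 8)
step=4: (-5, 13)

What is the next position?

The first coordinate reflects between -10 and -4, moving 2 per step.
  step 5: -5 → -5
The second coordinate changes by +5 each step: at step 5 it is 18.

(-5, 18)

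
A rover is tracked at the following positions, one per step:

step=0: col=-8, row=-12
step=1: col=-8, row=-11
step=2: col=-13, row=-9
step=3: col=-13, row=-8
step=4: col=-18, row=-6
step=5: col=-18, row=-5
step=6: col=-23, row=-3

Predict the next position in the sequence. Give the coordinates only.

Differencing gives (+0,+1), (-5,+2), (+0,+1), (-5,+2), (+0,+1), (-5,+2). This is the pattern (+0,+1), (-5,+2) repeated.
step 7: apply (+0,+1) → col=-23, row=-2

col=-23, row=-2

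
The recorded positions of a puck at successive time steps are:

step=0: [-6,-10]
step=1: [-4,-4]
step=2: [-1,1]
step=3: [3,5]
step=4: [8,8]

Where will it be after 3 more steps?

Successive displacements: [+2,+6], [+3,+5], [+4,+4], [+5,+3] — each changes by [+1,-1].
step 5: [8,8] + [+6,+2] → [14,10]
step 6: [14,10] + [+7,+1] → [21,11]
step 7: [21,11] + [+8,+0] → [29,11]

[29,11]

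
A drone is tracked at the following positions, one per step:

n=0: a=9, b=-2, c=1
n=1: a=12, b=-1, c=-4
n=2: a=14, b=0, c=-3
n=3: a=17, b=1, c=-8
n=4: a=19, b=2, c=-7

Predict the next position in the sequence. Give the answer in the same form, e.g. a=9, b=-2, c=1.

Differencing gives (+3,+1,-5), (+2,+1,+1), (+3,+1,-5), (+2,+1,+1). This is the pattern (+3,+1,-5), (+2,+1,+1) repeated.
step 5: apply (+3,+1,-5) → a=22, b=3, c=-12

a=22, b=3, c=-12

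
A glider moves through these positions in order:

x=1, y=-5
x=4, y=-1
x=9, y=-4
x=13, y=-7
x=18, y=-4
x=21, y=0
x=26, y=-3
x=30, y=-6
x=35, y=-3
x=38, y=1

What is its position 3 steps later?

x=52, y=-2

Differencing gives (+3, +4), (+5, -3), (+4, -3), (+5, +3), (+3, +4), (+5, -3), (+4, -3), (+5, +3), (+3, +4). This is the pattern (+3, +4), (+5, -3), (+4, -3), (+5, +3) repeated.
step 10: apply (+5, -3) → x=43, y=-2
step 11: apply (+4, -3) → x=47, y=-5
step 12: apply (+5, +3) → x=52, y=-2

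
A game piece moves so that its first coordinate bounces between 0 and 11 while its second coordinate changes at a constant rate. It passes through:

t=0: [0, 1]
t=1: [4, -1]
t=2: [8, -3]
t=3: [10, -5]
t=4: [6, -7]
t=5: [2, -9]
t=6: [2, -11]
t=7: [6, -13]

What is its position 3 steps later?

The first coordinate reflects between 0 and 11, moving 4 per step.
  step 8: 6 → 10
  step 9: 10 → 8
  step 10: 8 → 4
The second coordinate changes by -2 each step: at step 10 it is -19.

[4, -19]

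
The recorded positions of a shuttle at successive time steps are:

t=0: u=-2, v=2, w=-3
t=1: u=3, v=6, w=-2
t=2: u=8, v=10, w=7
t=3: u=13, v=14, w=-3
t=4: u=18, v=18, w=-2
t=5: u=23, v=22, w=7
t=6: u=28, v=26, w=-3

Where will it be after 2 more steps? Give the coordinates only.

u=38, v=34, w=7

U: linear, +5 per step → 38 at step 8.
V: linear, +4 per step → 34 at step 8.
W: cycles through -3, -2, 7 every 3 steps. Step 8 lands at position 2 of the cycle → 7.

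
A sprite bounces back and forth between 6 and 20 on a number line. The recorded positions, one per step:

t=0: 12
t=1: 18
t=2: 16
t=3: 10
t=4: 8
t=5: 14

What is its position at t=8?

The value reflects between 6 and 20, moving 6 per step.
  step 6: 14 → 20
  step 7: 20 → 14
  step 8: 14 → 8

8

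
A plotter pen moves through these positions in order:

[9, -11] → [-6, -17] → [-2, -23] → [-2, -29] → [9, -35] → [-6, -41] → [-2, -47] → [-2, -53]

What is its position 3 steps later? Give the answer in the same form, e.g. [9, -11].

[-2, -71]

First: cycles through 9, -6, -2, -2 every 4 steps. Step 10 lands at position 2 of the cycle → -2.
Second: linear, -6 per step → -71 at step 10.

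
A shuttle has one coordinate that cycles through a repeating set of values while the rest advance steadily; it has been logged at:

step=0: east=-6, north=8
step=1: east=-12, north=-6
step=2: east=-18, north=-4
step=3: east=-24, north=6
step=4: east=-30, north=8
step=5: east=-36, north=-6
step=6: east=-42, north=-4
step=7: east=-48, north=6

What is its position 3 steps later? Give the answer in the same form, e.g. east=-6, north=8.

east=-66, north=-4

The east coordinate changes by -6 each step, so at step 10 it is -6 + 10·(-6) = -66.
The north coordinate repeats the cycle [8, -6, -4, 6] with period 4; step 10 mod 4 = 2, giving -4.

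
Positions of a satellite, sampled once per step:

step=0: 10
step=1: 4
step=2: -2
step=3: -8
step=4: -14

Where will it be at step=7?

-32

Constant displacement of -6 per step.
step 5: -14 − 6 → -20
step 6: -20 − 6 → -26
step 7: -26 − 6 → -32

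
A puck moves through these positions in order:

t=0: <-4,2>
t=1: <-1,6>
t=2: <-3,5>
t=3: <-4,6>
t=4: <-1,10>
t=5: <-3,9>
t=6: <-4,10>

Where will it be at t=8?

The moves between consecutive positions are <+3,+4>, <-2,-1>, <-1,+1>, <+3,+4>, <-2,-1>, <-1,+1>; they repeat the 3-cycle [<+3,+4>, <-2,-1>, <-1,+1>].
step 7: apply <+3,+4> → <-1,14>
step 8: apply <-2,-1> → <-3,13>

<-3,13>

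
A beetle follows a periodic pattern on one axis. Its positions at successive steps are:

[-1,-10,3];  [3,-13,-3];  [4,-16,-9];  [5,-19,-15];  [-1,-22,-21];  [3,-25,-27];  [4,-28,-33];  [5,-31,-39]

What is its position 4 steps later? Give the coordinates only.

The first coordinate repeats the cycle [-1, 3, 4, 5] with period 4; step 11 mod 4 = 3, giving 5.
The second coordinate changes by -3 each step, so at step 11 it is -10 + 11·(-3) = -43.
The third coordinate changes by -6 each step, so at step 11 it is 3 + 11·(-6) = -63.

[5,-43,-63]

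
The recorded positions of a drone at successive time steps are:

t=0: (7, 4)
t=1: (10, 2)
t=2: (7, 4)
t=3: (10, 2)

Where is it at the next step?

(7, 4)

The jumps are (+3, -2), (-3, +2), (+3, -2) — a geometric progression with ratio -1.
step 4: (10, 2) + (-3, +2) → (7, 4)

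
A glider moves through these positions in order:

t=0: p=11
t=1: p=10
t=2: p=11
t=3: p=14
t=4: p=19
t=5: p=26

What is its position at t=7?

p=46

First differences are -1, +1, +3, +5, +7; their common second difference is +2 (constant acceleration).
step 6: 26 + 9 → p=35
step 7: 35 + 11 → p=46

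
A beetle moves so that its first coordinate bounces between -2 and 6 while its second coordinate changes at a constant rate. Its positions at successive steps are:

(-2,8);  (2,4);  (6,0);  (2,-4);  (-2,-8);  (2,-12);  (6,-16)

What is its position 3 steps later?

(2,-28)

The first coordinate travels 4 per step and bounces off the walls at -2 and 6.
  step 7: 6 → 2
  step 8: 2 → -2
  step 9: -2 → 2
The second coordinate changes by -4 each step: at step 9 it is -28.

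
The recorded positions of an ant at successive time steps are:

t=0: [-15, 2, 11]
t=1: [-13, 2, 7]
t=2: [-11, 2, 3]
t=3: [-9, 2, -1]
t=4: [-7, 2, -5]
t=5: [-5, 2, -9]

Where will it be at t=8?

Constant displacement of [+2, +0, -4] per step.
step 6: [-5, 2, -9] + [+2, +0, -4] → [-3, 2, -13]
step 7: [-3, 2, -13] + [+2, +0, -4] → [-1, 2, -17]
step 8: [-1, 2, -17] + [+2, +0, -4] → [1, 2, -21]

[1, 2, -21]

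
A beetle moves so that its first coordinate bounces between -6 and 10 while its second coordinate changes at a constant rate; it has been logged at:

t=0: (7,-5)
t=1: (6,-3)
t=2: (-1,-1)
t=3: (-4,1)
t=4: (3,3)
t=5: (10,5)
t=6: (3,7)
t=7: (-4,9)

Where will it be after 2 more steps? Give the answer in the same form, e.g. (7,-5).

(6,13)

The first coordinate reflects between -6 and 10, moving 7 per step.
  step 8: -4 → -1
  step 9: -1 → 6
The second coordinate changes by +2 each step: at step 9 it is 13.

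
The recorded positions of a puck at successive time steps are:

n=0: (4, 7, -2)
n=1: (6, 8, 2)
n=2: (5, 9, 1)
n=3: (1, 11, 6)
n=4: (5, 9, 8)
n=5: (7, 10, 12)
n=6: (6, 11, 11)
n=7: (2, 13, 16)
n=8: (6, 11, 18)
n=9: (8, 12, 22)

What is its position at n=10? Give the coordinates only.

(7, 13, 21)

The moves between consecutive positions are (+2, +1, +4), (-1, +1, -1), (-4, +2, +5), (+4, -2, +2), (+2, +1, +4), (-1, +1, -1), (-4, +2, +5), (+4, -2, +2), (+2, +1, +4); they repeat the 4-cycle [(+2, +1, +4), (-1, +1, -1), (-4, +2, +5), (+4, -2, +2)].
step 10: apply (-1, +1, -1) → (7, 13, 21)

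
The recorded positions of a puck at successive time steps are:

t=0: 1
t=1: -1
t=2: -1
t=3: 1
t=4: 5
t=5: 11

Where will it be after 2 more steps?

29

First differences are -2, +0, +2, +4, +6; their common second difference is +2 (constant acceleration).
step 6: 11 + 8 → 19
step 7: 19 + 10 → 29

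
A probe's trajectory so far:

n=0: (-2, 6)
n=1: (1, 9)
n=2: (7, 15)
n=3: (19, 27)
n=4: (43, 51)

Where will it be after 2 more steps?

(187, 195)

Step-to-step displacements: (+3, +3), (+6, +6), (+12, +12), (+24, +24); each is 2× the previous.
step 5: (43, 51) + (+48, +48) → (91, 99)
step 6: (91, 99) + (+96, +96) → (187, 195)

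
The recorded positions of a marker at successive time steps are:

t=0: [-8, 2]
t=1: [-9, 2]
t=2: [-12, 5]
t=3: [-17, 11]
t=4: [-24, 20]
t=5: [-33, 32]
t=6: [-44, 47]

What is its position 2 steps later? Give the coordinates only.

[-72, 86]

Successive displacements: [-1, +0], [-3, +3], [-5, +6], [-7, +9], [-9, +12], [-11, +15] — each changes by [-2, +3].
step 7: [-44, 47] + [-13, +18] → [-57, 65]
step 8: [-57, 65] + [-15, +21] → [-72, 86]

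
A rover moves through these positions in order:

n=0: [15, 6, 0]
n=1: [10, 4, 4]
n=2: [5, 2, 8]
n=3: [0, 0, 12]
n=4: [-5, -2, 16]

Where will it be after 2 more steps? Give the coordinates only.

The position changes by [-5, -2, +4] every step.
step 5: [-5, -2, 16] + [-5, -2, +4] → [-10, -4, 20]
step 6: [-10, -4, 20] + [-5, -2, +4] → [-15, -6, 24]

[-15, -6, 24]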